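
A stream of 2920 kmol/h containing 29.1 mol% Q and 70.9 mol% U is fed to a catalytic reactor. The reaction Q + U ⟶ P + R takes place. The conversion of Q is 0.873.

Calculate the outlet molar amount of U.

Q reacted = 0.873 × 849.7 = 741.8 kmol/h; ν_Q = −1, so ξ = 741.8/1 = 741.8 kmol/h.
Outlet amounts (n = n₀ + ν ξ):
  Q: 849.7 − 1(741.8) = 107.9
  U: 2070 − 1(741.8) = 1328
  P: 0 + 1(741.8) = 741.8
  R: 0 + 1(741.8) = 741.8

1330 kmol/h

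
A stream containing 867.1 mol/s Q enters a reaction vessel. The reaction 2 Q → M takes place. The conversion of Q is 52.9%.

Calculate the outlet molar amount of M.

Q reacted = 0.529 × 867.1 = 458.7 mol/s; ν_Q = −2, so ξ = 458.7/2 = 229.3 mol/s.
Outlet amounts (n = n₀ + ν ξ):
  Q: 867.1 − 2(229.3) = 408.4
  M: 0 + 1(229.3) = 229.3

229 mol/s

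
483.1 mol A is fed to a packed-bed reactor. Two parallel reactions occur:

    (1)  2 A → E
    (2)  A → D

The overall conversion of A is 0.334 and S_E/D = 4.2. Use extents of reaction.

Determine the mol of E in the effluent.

72.1 mol

Conversion of A: A consumed = 0.334 × 483.1 = 161.4 mol = 2ξ₁ + 1ξ₂.
Selectivity: 1ξ₁ / (1ξ₂) = 4.2 → ξ₁ = 4.2 ξ₂.
Substitute: (2·4.2 + 1) ξ₂ = 161.4 → ξ₂ = 17.17 mol, ξ₁ = 72.09 mol.
Outlet amounts (n = n₀ + Σ ν·ξ):
  A: 483.1 − 2(72.09) − 1(17.17) = 321.7
  E: 0 + 1(72.09) = 72.09
  D: 0 + 1(17.17) = 17.17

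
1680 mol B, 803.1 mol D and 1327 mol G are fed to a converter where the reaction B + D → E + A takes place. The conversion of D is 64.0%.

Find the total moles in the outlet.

D reacted = 0.64 × 803.1 = 514 mol; ν_D = −1, so ξ = 514/1 = 514 mol.
Outlet amounts (n = n₀ + ν ξ):
  B: 1680 − 1(514) = 1166
  D: 803.1 − 1(514) = 289.1
  E: 0 + 1(514) = 514
  A: 0 + 1(514) = 514
  G: 1327 (inert)
Total out = 1166 + 289.1 + 514 + 514 + 1327 = 3810 mol.

3810 mol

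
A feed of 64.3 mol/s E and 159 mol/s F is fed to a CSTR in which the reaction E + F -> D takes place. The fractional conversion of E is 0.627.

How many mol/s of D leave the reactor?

40.3 mol/s

E reacted = 0.627 × 64.3 = 40.32 mol/s; ν_E = −1, so ξ = 40.32/1 = 40.32 mol/s.
Outlet amounts (n = n₀ + ν ξ):
  E: 64.3 − 1(40.32) = 23.98
  F: 159 − 1(40.32) = 118.7
  D: 0 + 1(40.32) = 40.32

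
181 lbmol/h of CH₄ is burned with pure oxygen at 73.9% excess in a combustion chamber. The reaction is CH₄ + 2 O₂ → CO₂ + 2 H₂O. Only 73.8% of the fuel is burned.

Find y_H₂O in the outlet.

Stoichiometric O₂ = 2 × 181 = 362 lbmol/h; O₂ fed = 362 × 1.739 = 629.5 lbmol/h.
Fuel reacted = 0.738 × 181 → ξ = 133.6 lbmol/h.
Outlet (n = n₀ + ν ξ):
  CH₄: 181 − 1(133.6) = 47.42
  O₂: 629.5 − 2(133.6) = 362.4
  CO₂: 0 + 1(133.6) = 133.6
  H₂O: 0 + 2(133.6) = 267.2
Total out = 810.5 lbmol/h; y_H₂O = 267.2 / 810.5 = 0.3296.

0.33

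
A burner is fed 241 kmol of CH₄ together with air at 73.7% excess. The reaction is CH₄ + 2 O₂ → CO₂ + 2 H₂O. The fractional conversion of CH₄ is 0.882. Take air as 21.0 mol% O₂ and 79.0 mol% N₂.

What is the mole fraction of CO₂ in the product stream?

Stoichiometric O₂ = 2 × 241 = 482 kmol; O₂ fed = 482 × 1.737 = 837.2 kmol.
N₂ fed = 837.2 × 79/21 = 3150 kmol.
Fuel reacted = 0.882 × 241 → ξ = 212.6 kmol.
Outlet (n = n₀ + ν ξ):
  CH₄: 241 − 1(212.6) = 28.44
  O₂: 837.2 − 2(212.6) = 412.1
  N₂: 3150 (inert)
  CO₂: 0 + 1(212.6) = 212.6
  H₂O: 0 + 2(212.6) = 425.1
Total out = 4228 kmol; y_CO₂ = 212.6 / 4228 = 0.05028.

0.0503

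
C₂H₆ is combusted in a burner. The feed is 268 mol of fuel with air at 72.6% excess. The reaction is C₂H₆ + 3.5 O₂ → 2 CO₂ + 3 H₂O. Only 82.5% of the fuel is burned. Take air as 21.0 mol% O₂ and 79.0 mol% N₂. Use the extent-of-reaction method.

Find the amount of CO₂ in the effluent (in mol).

442 mol

Stoichiometric O₂ = 3.5 × 268 = 938 mol; O₂ fed = 938 × 1.726 = 1619 mol.
N₂ fed = 1619 × 79/21 = 6090 mol.
Fuel reacted = 0.825 × 268 → ξ = 221.1 mol.
Outlet (n = n₀ + ν ξ):
  C₂H₆: 268 − 1(221.1) = 46.9
  O₂: 1619 − 3.5(221.1) = 845.1
  N₂: 6090 (inert)
  CO₂: 0 + 2(221.1) = 442.2
  H₂O: 0 + 3(221.1) = 663.3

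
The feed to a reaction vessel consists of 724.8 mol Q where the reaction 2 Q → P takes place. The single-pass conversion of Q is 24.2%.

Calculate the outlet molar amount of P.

Q reacted = 0.242 × 724.8 = 175.4 mol; ν_Q = −2, so ξ = 175.4/2 = 87.7 mol.
Outlet amounts (n = n₀ + ν ξ):
  Q: 724.8 − 2(87.7) = 549.4
  P: 0 + 1(87.7) = 87.7

87.7 mol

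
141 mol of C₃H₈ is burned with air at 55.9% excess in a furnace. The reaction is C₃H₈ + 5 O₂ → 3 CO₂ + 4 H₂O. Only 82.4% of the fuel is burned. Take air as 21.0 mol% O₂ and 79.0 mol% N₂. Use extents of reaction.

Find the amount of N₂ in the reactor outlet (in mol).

Stoichiometric O₂ = 5 × 141 = 705 mol; O₂ fed = 705 × 1.559 = 1099 mol.
N₂ fed = 1099 × 79/21 = 4135 mol.
Fuel reacted = 0.824 × 141 → ξ = 116.2 mol.
Outlet (n = n₀ + ν ξ):
  C₃H₈: 141 − 1(116.2) = 24.82
  O₂: 1099 − 5(116.2) = 518.2
  N₂: 4135 (inert)
  CO₂: 0 + 3(116.2) = 348.6
  H₂O: 0 + 4(116.2) = 464.7

4130 mol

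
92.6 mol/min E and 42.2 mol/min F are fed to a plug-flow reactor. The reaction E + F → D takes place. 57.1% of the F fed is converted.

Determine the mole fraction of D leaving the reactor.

0.218

F reacted = 0.571 × 42.2 = 24.1 mol/min; ν_F = −1, so ξ = 24.1/1 = 24.1 mol/min.
Outlet amounts (n = n₀ + ν ξ):
  E: 92.6 − 1(24.1) = 68.5
  F: 42.2 − 1(24.1) = 18.1
  D: 0 + 1(24.1) = 24.1
Total out = 110.7 mol/min; y_D = 24.1 / 110.7 = 0.2177.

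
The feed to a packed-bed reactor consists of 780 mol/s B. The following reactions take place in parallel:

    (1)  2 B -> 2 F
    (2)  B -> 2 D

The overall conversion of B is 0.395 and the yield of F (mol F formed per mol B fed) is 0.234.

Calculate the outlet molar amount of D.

Yield of F: 2ξ₁ / 780 = 0.234 → ξ₁ = 91.26 mol/s.
Conversion of B: 2ξ₁ + 1ξ₂ = 0.395 × 780 = 308.1 → ξ₂ = 125.6 mol/s.
Outlet amounts (n = n₀ + Σ ν·ξ):
  B: 780 − 2(91.26) − 1(125.6) = 471.9
  F: 0 + 2(91.26) = 182.5
  D: 0 + 2(125.6) = 251.2

251 mol/s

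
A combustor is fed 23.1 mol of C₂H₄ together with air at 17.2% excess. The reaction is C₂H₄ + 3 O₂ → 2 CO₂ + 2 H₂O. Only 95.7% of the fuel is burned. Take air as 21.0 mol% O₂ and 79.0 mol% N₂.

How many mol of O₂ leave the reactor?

Stoichiometric O₂ = 3 × 23.1 = 69.3 mol; O₂ fed = 69.3 × 1.172 = 81.22 mol.
N₂ fed = 81.22 × 79/21 = 305.5 mol.
Fuel reacted = 0.957 × 23.1 → ξ = 22.11 mol.
Outlet (n = n₀ + ν ξ):
  C₂H₄: 23.1 − 1(22.11) = 0.9933
  O₂: 81.22 − 3(22.11) = 14.9
  N₂: 305.5 (inert)
  CO₂: 0 + 2(22.11) = 44.21
  H₂O: 0 + 2(22.11) = 44.21

14.9 mol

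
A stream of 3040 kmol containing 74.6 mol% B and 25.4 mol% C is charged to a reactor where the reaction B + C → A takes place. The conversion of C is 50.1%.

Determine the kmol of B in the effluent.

C reacted = 0.501 × 772.2 = 386.9 kmol; ν_C = −1, so ξ = 386.9/1 = 386.9 kmol.
Outlet amounts (n = n₀ + ν ξ):
  B: 2268 − 1(386.9) = 1881
  C: 772.2 − 1(386.9) = 385.3
  A: 0 + 1(386.9) = 386.9

1880 kmol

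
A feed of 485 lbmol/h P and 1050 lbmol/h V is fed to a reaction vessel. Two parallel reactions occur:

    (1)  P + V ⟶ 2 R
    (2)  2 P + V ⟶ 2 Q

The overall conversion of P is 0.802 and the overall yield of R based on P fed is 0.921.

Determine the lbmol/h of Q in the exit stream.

Yield of R: 2ξ₁ / 485 = 0.921 → ξ₁ = 223.3 lbmol/h.
Conversion of P: 1ξ₁ + 2ξ₂ = 0.802 × 485 = 389 → ξ₂ = 82.81 lbmol/h.
Outlet amounts (n = n₀ + Σ ν·ξ):
  P: 485 − 1(223.3) − 2(82.81) = 96.03
  V: 1050 − 1(223.3) − 1(82.81) = 743.8
  R: 0 + 2(223.3) = 446.7
  Q: 0 + 2(82.81) = 165.6

166 lbmol/h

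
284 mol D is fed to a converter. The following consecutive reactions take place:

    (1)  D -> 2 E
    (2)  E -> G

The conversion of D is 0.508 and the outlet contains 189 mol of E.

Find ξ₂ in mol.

ξ₂ = 99.5 mol

Conversion of D: D consumed = 1ξ₁ = 0.508 × 284 → ξ₁ = 144.3 mol.
E balance: n_E = 0 + 2ξ₁ − 1ξ₂ = 189 → ξ₂ = (2·144.3 − 189)/1 = 99.54 mol.
Outlet amounts (n = n₀ + Σ ν·ξ):
  D: 284 − 1(144.3) = 139.7
  E: 0 + 2(144.3) − 1(99.54) = 189
  G: 0 + 1(99.54) = 99.54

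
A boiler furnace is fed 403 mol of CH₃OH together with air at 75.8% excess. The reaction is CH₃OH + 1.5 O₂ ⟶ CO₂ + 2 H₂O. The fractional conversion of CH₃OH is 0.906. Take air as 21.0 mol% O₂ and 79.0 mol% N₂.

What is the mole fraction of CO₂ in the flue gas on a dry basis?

0.0743

Stoichiometric O₂ = 1.5 × 403 = 604.5 mol; O₂ fed = 604.5 × 1.758 = 1063 mol.
N₂ fed = 1063 × 79/21 = 3998 mol.
Fuel reacted = 0.906 × 403 → ξ = 365.1 mol.
Outlet (n = n₀ + ν ξ):
  CH₃OH: 403 − 1(365.1) = 37.88
  O₂: 1063 − 1.5(365.1) = 515
  N₂: 3998 (inert)
  CO₂: 0 + 1(365.1) = 365.1
  H₂O: 0 + 2(365.1) = 730.2
Dry total = 4916 mol; y_CO₂ (dry) = 365.1 / 4916 = 0.07427.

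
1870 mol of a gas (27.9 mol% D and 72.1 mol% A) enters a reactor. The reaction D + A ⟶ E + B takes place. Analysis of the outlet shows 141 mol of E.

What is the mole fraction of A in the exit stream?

0.646

For E: n = n₀ + 1ξ → 141 = 0 + 1ξ, giving ξ = 141 mol.
Outlet amounts (n = n₀ + ν ξ):
  D: 521.7 − 1(141) = 380.7
  A: 1348 − 1(141) = 1207
  E: 0 + 1(141) = 141
  B: 0 + 1(141) = 141
Total out = 1870 mol; y_A = 1207 / 1870 = 0.6456.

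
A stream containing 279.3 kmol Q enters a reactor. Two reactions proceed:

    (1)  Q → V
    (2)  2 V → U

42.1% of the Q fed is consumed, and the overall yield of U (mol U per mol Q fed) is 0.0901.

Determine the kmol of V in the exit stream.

67.3 kmol

Conversion of Q: Q consumed = 1ξ₁ = 0.421 × 279.3 → ξ₁ = 117.6 kmol.
Yield of U: 1ξ₂ / 279.3 = 0.0901 → ξ₂ = 25.16 kmol.
Outlet amounts (n = n₀ + Σ ν·ξ):
  Q: 279.3 − 1(117.6) = 161.7
  V: 0 + 1(117.6) − 2(25.16) = 67.26
  U: 0 + 1(25.16) = 25.16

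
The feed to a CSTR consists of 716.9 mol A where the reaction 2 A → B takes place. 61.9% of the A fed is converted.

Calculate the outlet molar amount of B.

A reacted = 0.619 × 716.9 = 443.8 mol; ν_A = −2, so ξ = 443.8/2 = 221.9 mol.
Outlet amounts (n = n₀ + ν ξ):
  A: 716.9 − 2(221.9) = 273.1
  B: 0 + 1(221.9) = 221.9

222 mol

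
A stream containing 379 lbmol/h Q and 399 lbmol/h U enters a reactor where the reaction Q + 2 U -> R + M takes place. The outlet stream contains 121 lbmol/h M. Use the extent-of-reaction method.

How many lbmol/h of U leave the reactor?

For M: n = n₀ + 1ξ → 121 = 0 + 1ξ, giving ξ = 121 lbmol/h.
Outlet amounts (n = n₀ + ν ξ):
  Q: 379 − 1(121) = 258
  U: 399 − 2(121) = 157
  R: 0 + 1(121) = 121
  M: 0 + 1(121) = 121

157 lbmol/h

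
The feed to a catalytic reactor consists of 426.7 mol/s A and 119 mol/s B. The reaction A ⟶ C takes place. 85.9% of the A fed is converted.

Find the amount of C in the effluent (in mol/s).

A reacted = 0.859 × 426.7 = 366.5 mol/s; ν_A = −1, so ξ = 366.5/1 = 366.5 mol/s.
Outlet amounts (n = n₀ + ν ξ):
  A: 426.7 − 1(366.5) = 60.16
  C: 0 + 1(366.5) = 366.5
  B: 119 (inert)

367 mol/s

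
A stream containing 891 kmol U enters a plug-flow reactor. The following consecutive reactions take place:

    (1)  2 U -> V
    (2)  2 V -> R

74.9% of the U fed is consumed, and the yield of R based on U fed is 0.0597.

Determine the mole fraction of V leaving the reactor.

0.451

Conversion of U: U consumed = 2ξ₁ = 0.749 × 891 → ξ₁ = 333.7 kmol.
Yield of R: 1ξ₂ / 891 = 0.0597 → ξ₂ = 53.19 kmol.
Outlet amounts (n = n₀ + Σ ν·ξ):
  U: 891 − 2(333.7) = 223.6
  V: 0 + 1(333.7) − 2(53.19) = 227.3
  R: 0 + 1(53.19) = 53.19
Total out = 504.1 kmol; y_V = 227.3 / 504.1 = 0.4509.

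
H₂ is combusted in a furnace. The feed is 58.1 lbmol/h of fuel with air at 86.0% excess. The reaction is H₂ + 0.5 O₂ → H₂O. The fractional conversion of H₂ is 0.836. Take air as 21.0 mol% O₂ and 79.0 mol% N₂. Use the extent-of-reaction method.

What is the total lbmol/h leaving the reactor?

291 lbmol/h

Stoichiometric O₂ = 0.5 × 58.1 = 29.05 lbmol/h; O₂ fed = 29.05 × 1.860 = 54.03 lbmol/h.
N₂ fed = 54.03 × 79/21 = 203.3 lbmol/h.
Fuel reacted = 0.836 × 58.1 → ξ = 48.57 lbmol/h.
Outlet (n = n₀ + ν ξ):
  H₂: 58.1 − 1(48.57) = 9.528
  O₂: 54.03 − 0.5(48.57) = 29.75
  N₂: 203.3 (inert)
  H₂O: 0 + 1(48.57) = 48.57
Total out = 9.528 + 29.75 + 203.3 + 48.57 = 291.1 lbmol/h.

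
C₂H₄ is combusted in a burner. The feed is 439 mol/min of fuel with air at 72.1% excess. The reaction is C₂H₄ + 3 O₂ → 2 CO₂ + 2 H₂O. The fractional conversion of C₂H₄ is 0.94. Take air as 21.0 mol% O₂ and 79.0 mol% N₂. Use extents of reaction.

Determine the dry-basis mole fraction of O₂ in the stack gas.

0.0988

Stoichiometric O₂ = 3 × 439 = 1317 mol/min; O₂ fed = 1317 × 1.721 = 2267 mol/min.
N₂ fed = 2267 × 79/21 = 8527 mol/min.
Fuel reacted = 0.94 × 439 → ξ = 412.7 mol/min.
Outlet (n = n₀ + ν ξ):
  C₂H₄: 439 − 1(412.7) = 26.34
  O₂: 2267 − 3(412.7) = 1029
  N₂: 8527 (inert)
  CO₂: 0 + 2(412.7) = 825.3
  H₂O: 0 + 2(412.7) = 825.3
Dry total = 10410 mol/min; y_O₂ (dry) = 1029 / 10410 = 0.09884.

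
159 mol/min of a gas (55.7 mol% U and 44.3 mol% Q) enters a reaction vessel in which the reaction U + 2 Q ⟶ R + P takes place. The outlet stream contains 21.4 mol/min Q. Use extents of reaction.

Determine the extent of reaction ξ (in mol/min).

For Q: n = n₀ − 2ξ → 21.4 = 70.44 − 2ξ, giving ξ = 24.52 mol/min.
Outlet amounts (n = n₀ + ν ξ):
  U: 88.56 − 1(24.52) = 64.04
  Q: 70.44 − 2(24.52) = 21.4
  R: 0 + 1(24.52) = 24.52
  P: 0 + 1(24.52) = 24.52

ξ = 24.5 mol/min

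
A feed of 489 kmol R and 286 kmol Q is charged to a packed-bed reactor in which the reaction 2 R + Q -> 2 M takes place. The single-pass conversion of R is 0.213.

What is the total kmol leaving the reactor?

723 kmol

R reacted = 0.213 × 489 = 104.2 kmol; ν_R = −2, so ξ = 104.2/2 = 52.08 kmol.
Outlet amounts (n = n₀ + ν ξ):
  R: 489 − 2(52.08) = 384.8
  Q: 286 − 1(52.08) = 233.9
  M: 0 + 2(52.08) = 104.2
Total out = 384.8 + 233.9 + 104.2 = 722.9 kmol.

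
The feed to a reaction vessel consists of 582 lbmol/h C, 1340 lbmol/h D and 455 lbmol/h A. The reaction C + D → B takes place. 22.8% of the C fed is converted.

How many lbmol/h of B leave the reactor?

133 lbmol/h

C reacted = 0.228 × 582 = 132.7 lbmol/h; ν_C = −1, so ξ = 132.7/1 = 132.7 lbmol/h.
Outlet amounts (n = n₀ + ν ξ):
  C: 582 − 1(132.7) = 449.3
  D: 1340 − 1(132.7) = 1207
  B: 0 + 1(132.7) = 132.7
  A: 455 (inert)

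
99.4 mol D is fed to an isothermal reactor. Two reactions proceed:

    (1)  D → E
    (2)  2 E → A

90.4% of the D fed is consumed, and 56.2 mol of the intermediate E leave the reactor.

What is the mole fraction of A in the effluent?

Conversion of D: D consumed = 1ξ₁ = 0.904 × 99.4 → ξ₁ = 89.86 mol.
E balance: n_E = 0 + 1ξ₁ − 2ξ₂ = 56.2 → ξ₂ = (1·89.86 − 56.2)/2 = 16.83 mol.
Outlet amounts (n = n₀ + Σ ν·ξ):
  D: 99.4 − 1(89.86) = 9.542
  E: 0 + 1(89.86) − 2(16.83) = 56.2
  A: 0 + 1(16.83) = 16.83
Total out = 82.57 mol; y_A = 16.83 / 82.57 = 0.2038.

0.204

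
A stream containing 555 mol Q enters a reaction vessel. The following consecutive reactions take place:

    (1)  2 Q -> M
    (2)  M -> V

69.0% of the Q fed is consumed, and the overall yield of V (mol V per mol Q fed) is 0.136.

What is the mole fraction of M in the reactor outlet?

0.319

Conversion of Q: Q consumed = 2ξ₁ = 0.69 × 555 → ξ₁ = 191.5 mol.
Yield of V: 1ξ₂ / 555 = 0.136 → ξ₂ = 75.48 mol.
Outlet amounts (n = n₀ + Σ ν·ξ):
  Q: 555 − 2(191.5) = 172.1
  M: 0 + 1(191.5) − 1(75.48) = 116
  V: 0 + 1(75.48) = 75.48
Total out = 363.5 mol; y_M = 116 / 363.5 = 0.3191.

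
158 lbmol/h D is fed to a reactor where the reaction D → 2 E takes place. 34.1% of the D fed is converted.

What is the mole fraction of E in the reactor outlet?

0.509

D reacted = 0.341 × 158 = 53.88 lbmol/h; ν_D = −1, so ξ = 53.88/1 = 53.88 lbmol/h.
Outlet amounts (n = n₀ + ν ξ):
  D: 158 − 1(53.88) = 104.1
  E: 0 + 2(53.88) = 107.8
Total out = 211.9 lbmol/h; y_E = 107.8 / 211.9 = 0.5086.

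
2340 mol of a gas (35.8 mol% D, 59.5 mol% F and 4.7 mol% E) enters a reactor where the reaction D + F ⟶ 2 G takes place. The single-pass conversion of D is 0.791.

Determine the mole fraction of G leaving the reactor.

D reacted = 0.791 × 837.7 = 662.6 mol; ν_D = −1, so ξ = 662.6/1 = 662.6 mol.
Outlet amounts (n = n₀ + ν ξ):
  D: 837.7 − 1(662.6) = 175.1
  F: 1392 − 1(662.6) = 729.7
  G: 0 + 2(662.6) = 1325
  E: 110 (inert)
Total out = 2340 mol; y_G = 1325 / 2340 = 0.5664.

0.566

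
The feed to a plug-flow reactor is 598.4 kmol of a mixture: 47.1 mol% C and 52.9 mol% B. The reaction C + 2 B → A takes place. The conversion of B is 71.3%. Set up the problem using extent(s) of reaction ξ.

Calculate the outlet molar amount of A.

113 kmol

B reacted = 0.713 × 316.6 = 225.7 kmol; ν_B = −2, so ξ = 225.7/2 = 112.9 kmol.
Outlet amounts (n = n₀ + ν ξ):
  C: 281.8 − 1(112.9) = 169
  B: 316.6 − 2(112.9) = 90.85
  A: 0 + 1(112.9) = 112.9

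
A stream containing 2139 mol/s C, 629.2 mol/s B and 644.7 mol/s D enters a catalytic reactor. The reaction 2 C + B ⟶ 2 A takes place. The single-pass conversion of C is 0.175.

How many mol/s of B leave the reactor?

442 mol/s

C reacted = 0.175 × 2139 = 374.3 mol/s; ν_C = −2, so ξ = 374.3/2 = 187.2 mol/s.
Outlet amounts (n = n₀ + ν ξ):
  C: 2139 − 2(187.2) = 1765
  B: 629.2 − 1(187.2) = 442
  A: 0 + 2(187.2) = 374.3
  D: 644.7 (inert)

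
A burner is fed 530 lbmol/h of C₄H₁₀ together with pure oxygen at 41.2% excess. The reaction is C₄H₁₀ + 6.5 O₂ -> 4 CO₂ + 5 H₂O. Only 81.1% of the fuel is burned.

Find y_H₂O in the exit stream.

Stoichiometric O₂ = 6.5 × 530 = 3445 lbmol/h; O₂ fed = 3445 × 1.412 = 4864 lbmol/h.
Fuel reacted = 0.811 × 530 → ξ = 429.8 lbmol/h.
Outlet (n = n₀ + ν ξ):
  C₄H₁₀: 530 − 1(429.8) = 100.2
  O₂: 4864 − 6.5(429.8) = 2070
  CO₂: 0 + 4(429.8) = 1719
  H₂O: 0 + 5(429.8) = 2149
Total out = 6039 lbmol/h; y_H₂O = 2149 / 6039 = 0.3559.

0.356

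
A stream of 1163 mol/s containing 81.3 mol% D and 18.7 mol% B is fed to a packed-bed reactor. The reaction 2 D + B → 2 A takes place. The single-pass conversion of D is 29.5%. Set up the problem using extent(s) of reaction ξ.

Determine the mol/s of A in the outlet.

279 mol/s

D reacted = 0.295 × 945.5 = 278.9 mol/s; ν_D = −2, so ξ = 278.9/2 = 139.5 mol/s.
Outlet amounts (n = n₀ + ν ξ):
  D: 945.5 − 2(139.5) = 666.6
  B: 217.5 − 1(139.5) = 78.02
  A: 0 + 2(139.5) = 278.9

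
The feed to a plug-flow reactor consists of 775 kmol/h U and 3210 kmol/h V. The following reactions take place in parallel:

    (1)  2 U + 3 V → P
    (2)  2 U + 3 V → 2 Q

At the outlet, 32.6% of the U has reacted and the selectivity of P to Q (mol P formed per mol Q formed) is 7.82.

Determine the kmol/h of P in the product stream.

119 kmol/h

Conversion of U: U consumed = 0.326 × 775 = 252.7 kmol/h = 2ξ₁ + 2ξ₂.
Selectivity: 1ξ₁ / (2ξ₂) = 7.82 → ξ₁ = 15.64 ξ₂.
Substitute: (2·15.64 + 2) ξ₂ = 252.7 → ξ₂ = 7.592 kmol/h, ξ₁ = 118.7 kmol/h.
Outlet amounts (n = n₀ + Σ ν·ξ):
  U: 775 − 2(118.7) − 2(7.592) = 522.4
  V: 3210 − 3(118.7) − 3(7.592) = 2831
  P: 0 + 1(118.7) = 118.7
  Q: 0 + 2(7.592) = 15.18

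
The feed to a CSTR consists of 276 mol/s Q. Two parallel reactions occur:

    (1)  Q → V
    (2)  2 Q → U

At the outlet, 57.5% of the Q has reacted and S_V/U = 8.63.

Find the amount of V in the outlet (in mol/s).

129 mol/s

Conversion of Q: Q consumed = 0.575 × 276 = 158.7 mol/s = 1ξ₁ + 2ξ₂.
Selectivity: 1ξ₁ / (1ξ₂) = 8.63 → ξ₁ = 8.63 ξ₂.
Substitute: (1·8.63 + 2) ξ₂ = 158.7 → ξ₂ = 14.93 mol/s, ξ₁ = 128.8 mol/s.
Outlet amounts (n = n₀ + Σ ν·ξ):
  Q: 276 − 1(128.8) − 2(14.93) = 117.3
  V: 0 + 1(128.8) = 128.8
  U: 0 + 1(14.93) = 14.93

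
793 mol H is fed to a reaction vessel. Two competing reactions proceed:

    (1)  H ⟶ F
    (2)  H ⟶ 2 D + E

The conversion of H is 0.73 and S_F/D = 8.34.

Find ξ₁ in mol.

Conversion of H: H consumed = 0.73 × 793 = 578.9 mol = 1ξ₁ + 1ξ₂.
Selectivity: 1ξ₁ / (2ξ₂) = 8.34 → ξ₁ = 16.68 ξ₂.
Substitute: (1·16.68 + 1) ξ₂ = 578.9 → ξ₂ = 32.74 mol, ξ₁ = 546.1 mol.
Outlet amounts (n = n₀ + Σ ν·ξ):
  H: 793 − 1(546.1) − 1(32.74) = 214.1
  F: 0 + 1(546.1) = 546.1
  D: 0 + 2(32.74) = 65.49
  E: 0 + 1(32.74) = 32.74

ξ₁ = 546 mol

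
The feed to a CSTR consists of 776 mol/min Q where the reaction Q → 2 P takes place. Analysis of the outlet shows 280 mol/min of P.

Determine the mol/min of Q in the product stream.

636 mol/min

For P: n = n₀ + 2ξ → 280 = 0 + 2ξ, giving ξ = 140 mol/min.
Outlet amounts (n = n₀ + ν ξ):
  Q: 776 − 1(140) = 636
  P: 0 + 2(140) = 280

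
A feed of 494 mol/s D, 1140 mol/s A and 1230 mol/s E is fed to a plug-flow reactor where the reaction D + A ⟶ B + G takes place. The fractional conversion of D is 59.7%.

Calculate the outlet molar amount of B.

D reacted = 0.597 × 494 = 294.9 mol/s; ν_D = −1, so ξ = 294.9/1 = 294.9 mol/s.
Outlet amounts (n = n₀ + ν ξ):
  D: 494 − 1(294.9) = 199.1
  A: 1140 − 1(294.9) = 845.1
  B: 0 + 1(294.9) = 294.9
  G: 0 + 1(294.9) = 294.9
  E: 1230 (inert)

295 mol/s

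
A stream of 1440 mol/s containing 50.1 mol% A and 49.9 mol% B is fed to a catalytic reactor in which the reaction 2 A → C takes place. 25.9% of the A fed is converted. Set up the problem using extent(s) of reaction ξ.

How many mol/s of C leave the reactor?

A reacted = 0.259 × 721.4 = 186.9 mol/s; ν_A = −2, so ξ = 186.9/2 = 93.43 mol/s.
Outlet amounts (n = n₀ + ν ξ):
  A: 721.4 − 2(93.43) = 534.6
  C: 0 + 1(93.43) = 93.43
  B: 718.6 (inert)

93.4 mol/s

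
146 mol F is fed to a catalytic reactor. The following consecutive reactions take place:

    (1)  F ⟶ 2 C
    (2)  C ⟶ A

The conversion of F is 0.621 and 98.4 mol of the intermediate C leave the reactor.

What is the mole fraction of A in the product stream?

0.35

Conversion of F: F consumed = 1ξ₁ = 0.621 × 146 → ξ₁ = 90.67 mol.
C balance: n_C = 0 + 2ξ₁ − 1ξ₂ = 98.4 → ξ₂ = (2·90.67 − 98.4)/1 = 82.93 mol.
Outlet amounts (n = n₀ + Σ ν·ξ):
  F: 146 − 1(90.67) = 55.33
  C: 0 + 2(90.67) − 1(82.93) = 98.4
  A: 0 + 1(82.93) = 82.93
Total out = 236.7 mol; y_A = 82.93 / 236.7 = 0.3504.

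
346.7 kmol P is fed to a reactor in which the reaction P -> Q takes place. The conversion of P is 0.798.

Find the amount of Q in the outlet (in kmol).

P reacted = 0.798 × 346.7 = 276.7 kmol; ν_P = −1, so ξ = 276.7/1 = 276.7 kmol.
Outlet amounts (n = n₀ + ν ξ):
  P: 346.7 − 1(276.7) = 70.03
  Q: 0 + 1(276.7) = 276.7

277 kmol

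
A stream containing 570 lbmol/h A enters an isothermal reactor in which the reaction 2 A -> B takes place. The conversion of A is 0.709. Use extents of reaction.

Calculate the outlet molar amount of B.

A reacted = 0.709 × 570 = 404.1 lbmol/h; ν_A = −2, so ξ = 404.1/2 = 202.1 lbmol/h.
Outlet amounts (n = n₀ + ν ξ):
  A: 570 − 2(202.1) = 165.9
  B: 0 + 1(202.1) = 202.1

202 lbmol/h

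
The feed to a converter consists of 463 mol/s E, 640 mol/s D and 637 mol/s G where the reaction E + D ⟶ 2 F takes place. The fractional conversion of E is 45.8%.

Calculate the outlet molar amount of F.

424 mol/s

E reacted = 0.458 × 463 = 212.1 mol/s; ν_E = −1, so ξ = 212.1/1 = 212.1 mol/s.
Outlet amounts (n = n₀ + ν ξ):
  E: 463 − 1(212.1) = 250.9
  D: 640 − 1(212.1) = 427.9
  F: 0 + 2(212.1) = 424.1
  G: 637 (inert)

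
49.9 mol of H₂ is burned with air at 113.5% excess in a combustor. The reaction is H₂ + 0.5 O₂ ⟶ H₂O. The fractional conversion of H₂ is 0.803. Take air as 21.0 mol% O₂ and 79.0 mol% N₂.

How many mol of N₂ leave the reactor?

Stoichiometric O₂ = 0.5 × 49.9 = 24.95 mol; O₂ fed = 24.95 × 2.135 = 53.27 mol.
N₂ fed = 53.27 × 79/21 = 200.4 mol.
Fuel reacted = 0.803 × 49.9 → ξ = 40.07 mol.
Outlet (n = n₀ + ν ξ):
  H₂: 49.9 − 1(40.07) = 9.83
  O₂: 53.27 − 0.5(40.07) = 33.23
  N₂: 200.4 (inert)
  H₂O: 0 + 1(40.07) = 40.07

200 mol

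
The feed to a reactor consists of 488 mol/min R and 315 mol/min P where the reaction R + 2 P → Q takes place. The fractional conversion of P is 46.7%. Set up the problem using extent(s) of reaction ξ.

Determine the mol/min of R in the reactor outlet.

414 mol/min

P reacted = 0.467 × 315 = 147.1 mol/min; ν_P = −2, so ξ = 147.1/2 = 73.55 mol/min.
Outlet amounts (n = n₀ + ν ξ):
  R: 488 − 1(73.55) = 414.4
  P: 315 − 2(73.55) = 167.9
  Q: 0 + 1(73.55) = 73.55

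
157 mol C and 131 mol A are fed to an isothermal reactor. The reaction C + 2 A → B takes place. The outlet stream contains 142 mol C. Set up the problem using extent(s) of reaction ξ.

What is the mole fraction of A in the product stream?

For C: n = n₀ − 1ξ → 142 = 157 − 1ξ, giving ξ = 15 mol.
Outlet amounts (n = n₀ + ν ξ):
  C: 157 − 1(15) = 142
  A: 131 − 2(15) = 101
  B: 0 + 1(15) = 15
Total out = 258 mol; y_A = 101 / 258 = 0.3915.

0.391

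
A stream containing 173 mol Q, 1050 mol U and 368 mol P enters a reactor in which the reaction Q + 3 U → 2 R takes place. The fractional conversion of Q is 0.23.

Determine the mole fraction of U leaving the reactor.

Q reacted = 0.23 × 173 = 39.79 mol; ν_Q = −1, so ξ = 39.79/1 = 39.79 mol.
Outlet amounts (n = n₀ + ν ξ):
  Q: 173 − 1(39.79) = 133.2
  U: 1050 − 3(39.79) = 930.6
  R: 0 + 2(39.79) = 79.58
  P: 368 (inert)
Total out = 1511 mol; y_U = 930.6 / 1511 = 0.6157.

0.616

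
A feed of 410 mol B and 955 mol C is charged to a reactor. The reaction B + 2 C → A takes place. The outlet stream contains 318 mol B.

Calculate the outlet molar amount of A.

92 mol

For B: n = n₀ − 1ξ → 318 = 410 − 1ξ, giving ξ = 92 mol.
Outlet amounts (n = n₀ + ν ξ):
  B: 410 − 1(92) = 318
  C: 955 − 2(92) = 771
  A: 0 + 1(92) = 92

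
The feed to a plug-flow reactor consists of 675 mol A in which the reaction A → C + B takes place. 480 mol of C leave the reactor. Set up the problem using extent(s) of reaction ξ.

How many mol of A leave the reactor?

195 mol

For C: n = n₀ + 1ξ → 480 = 0 + 1ξ, giving ξ = 480 mol.
Outlet amounts (n = n₀ + ν ξ):
  A: 675 − 1(480) = 195
  C: 0 + 1(480) = 480
  B: 0 + 1(480) = 480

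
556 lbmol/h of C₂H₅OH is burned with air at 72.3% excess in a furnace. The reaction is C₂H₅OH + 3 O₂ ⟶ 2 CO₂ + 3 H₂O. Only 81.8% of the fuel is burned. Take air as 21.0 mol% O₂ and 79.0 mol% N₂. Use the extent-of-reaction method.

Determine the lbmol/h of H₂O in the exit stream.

1360 lbmol/h

Stoichiometric O₂ = 3 × 556 = 1668 lbmol/h; O₂ fed = 1668 × 1.723 = 2874 lbmol/h.
N₂ fed = 2874 × 79/21 = 10810 lbmol/h.
Fuel reacted = 0.818 × 556 → ξ = 454.8 lbmol/h.
Outlet (n = n₀ + ν ξ):
  C₂H₅OH: 556 − 1(454.8) = 101.2
  O₂: 2874 − 3(454.8) = 1510
  N₂: 10810 (inert)
  CO₂: 0 + 2(454.8) = 909.6
  H₂O: 0 + 3(454.8) = 1364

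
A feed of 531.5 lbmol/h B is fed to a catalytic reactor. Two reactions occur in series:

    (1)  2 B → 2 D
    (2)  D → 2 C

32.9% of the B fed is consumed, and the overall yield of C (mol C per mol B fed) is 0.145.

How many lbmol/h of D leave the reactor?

Conversion of B: B consumed = 2ξ₁ = 0.329 × 531.5 → ξ₁ = 87.43 lbmol/h.
Yield of C: 2ξ₂ / 531.5 = 0.145 → ξ₂ = 38.53 lbmol/h.
Outlet amounts (n = n₀ + Σ ν·ξ):
  B: 531.5 − 2(87.43) = 356.6
  D: 0 + 2(87.43) − 1(38.53) = 136.3
  C: 0 + 2(38.53) = 77.07

136 lbmol/h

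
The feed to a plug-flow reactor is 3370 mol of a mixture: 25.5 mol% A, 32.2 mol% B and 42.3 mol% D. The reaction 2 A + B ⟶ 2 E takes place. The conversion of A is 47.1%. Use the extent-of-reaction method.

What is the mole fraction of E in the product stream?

0.128

A reacted = 0.471 × 859.4 = 404.8 mol; ν_A = −2, so ξ = 404.8/2 = 202.4 mol.
Outlet amounts (n = n₀ + ν ξ):
  A: 859.4 − 2(202.4) = 454.6
  B: 1085 − 1(202.4) = 882.8
  E: 0 + 2(202.4) = 404.8
  D: 1426 (inert)
Total out = 3168 mol; y_E = 404.8 / 3168 = 0.1278.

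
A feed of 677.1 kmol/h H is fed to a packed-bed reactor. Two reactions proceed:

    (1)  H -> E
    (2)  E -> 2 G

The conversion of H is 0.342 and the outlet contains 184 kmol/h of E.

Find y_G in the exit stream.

0.131

Conversion of H: H consumed = 1ξ₁ = 0.342 × 677.1 → ξ₁ = 231.6 kmol/h.
E balance: n_E = 0 + 1ξ₁ − 1ξ₂ = 184 → ξ₂ = (1·231.6 − 184)/1 = 47.57 kmol/h.
Outlet amounts (n = n₀ + Σ ν·ξ):
  H: 677.1 − 1(231.6) = 445.5
  E: 0 + 1(231.6) − 1(47.57) = 184
  G: 0 + 2(47.57) = 95.14
Total out = 724.7 kmol/h; y_G = 95.14 / 724.7 = 0.1313.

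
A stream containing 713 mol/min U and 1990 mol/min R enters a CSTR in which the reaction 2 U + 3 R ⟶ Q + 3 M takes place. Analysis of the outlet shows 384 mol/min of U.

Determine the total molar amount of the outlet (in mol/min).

For U: n = n₀ − 2ξ → 384 = 713 − 2ξ, giving ξ = 164.5 mol/min.
Outlet amounts (n = n₀ + ν ξ):
  U: 713 − 2(164.5) = 384
  R: 1990 − 3(164.5) = 1496
  Q: 0 + 1(164.5) = 164.5
  M: 0 + 3(164.5) = 493.5
Total out = 384 + 1496 + 164.5 + 493.5 = 2538 mol/min.

2540 mol/min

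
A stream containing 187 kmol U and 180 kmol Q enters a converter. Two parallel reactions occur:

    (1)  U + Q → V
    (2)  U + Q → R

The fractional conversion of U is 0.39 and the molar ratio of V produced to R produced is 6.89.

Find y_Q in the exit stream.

Conversion of U: U consumed = 0.39 × 187 = 72.93 kmol = 1ξ₁ + 1ξ₂.
Selectivity: 1ξ₁ / (1ξ₂) = 6.89 → ξ₁ = 6.89 ξ₂.
Substitute: (1·6.89 + 1) ξ₂ = 72.93 → ξ₂ = 9.243 kmol, ξ₁ = 63.69 kmol.
Outlet amounts (n = n₀ + Σ ν·ξ):
  U: 187 − 1(63.69) − 1(9.243) = 114.1
  Q: 180 − 1(63.69) − 1(9.243) = 107.1
  V: 0 + 1(63.69) = 63.69
  R: 0 + 1(9.243) = 9.243
Total out = 294.1 kmol; y_Q = 107.1 / 294.1 = 0.3641.

0.364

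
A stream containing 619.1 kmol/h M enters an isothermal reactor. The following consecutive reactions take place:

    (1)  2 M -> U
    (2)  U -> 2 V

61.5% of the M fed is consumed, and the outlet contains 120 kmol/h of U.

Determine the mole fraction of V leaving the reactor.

Conversion of M: M consumed = 2ξ₁ = 0.615 × 619.1 → ξ₁ = 190.4 kmol/h.
U balance: n_U = 0 + 1ξ₁ − 1ξ₂ = 120 → ξ₂ = (1·190.4 − 120)/1 = 70.37 kmol/h.
Outlet amounts (n = n₀ + Σ ν·ξ):
  M: 619.1 − 2(190.4) = 238.4
  U: 0 + 1(190.4) − 1(70.37) = 120
  V: 0 + 2(70.37) = 140.7
Total out = 499.1 kmol/h; y_V = 140.7 / 499.1 = 0.282.

0.282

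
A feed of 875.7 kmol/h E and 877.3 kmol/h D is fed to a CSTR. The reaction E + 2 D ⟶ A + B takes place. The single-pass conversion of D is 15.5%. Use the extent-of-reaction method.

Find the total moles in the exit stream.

1690 kmol/h

D reacted = 0.155 × 877.3 = 136 kmol/h; ν_D = −2, so ξ = 136/2 = 67.99 kmol/h.
Outlet amounts (n = n₀ + ν ξ):
  E: 875.7 − 1(67.99) = 807.7
  D: 877.3 − 2(67.99) = 741.3
  A: 0 + 1(67.99) = 67.99
  B: 0 + 1(67.99) = 67.99
Total out = 807.7 + 741.3 + 67.99 + 67.99 = 1685 kmol/h.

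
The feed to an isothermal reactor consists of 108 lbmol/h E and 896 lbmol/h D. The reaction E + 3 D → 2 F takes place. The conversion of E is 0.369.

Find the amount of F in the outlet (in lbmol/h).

E reacted = 0.369 × 108 = 39.85 lbmol/h; ν_E = −1, so ξ = 39.85/1 = 39.85 lbmol/h.
Outlet amounts (n = n₀ + ν ξ):
  E: 108 − 1(39.85) = 68.15
  D: 896 − 3(39.85) = 776.4
  F: 0 + 2(39.85) = 79.7

79.7 lbmol/h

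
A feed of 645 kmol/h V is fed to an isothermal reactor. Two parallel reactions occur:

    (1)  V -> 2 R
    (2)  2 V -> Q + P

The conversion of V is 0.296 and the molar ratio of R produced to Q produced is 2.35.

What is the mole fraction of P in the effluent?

0.084

Conversion of V: V consumed = 0.296 × 645 = 190.9 kmol/h = 1ξ₁ + 2ξ₂.
Selectivity: 2ξ₁ / (1ξ₂) = 2.35 → ξ₁ = 1.175 ξ₂.
Substitute: (1·1.175 + 2) ξ₂ = 190.9 → ξ₂ = 60.13 kmol/h, ξ₁ = 70.66 kmol/h.
Outlet amounts (n = n₀ + Σ ν·ξ):
  V: 645 − 1(70.66) − 2(60.13) = 454.1
  R: 0 + 2(70.66) = 141.3
  Q: 0 + 1(60.13) = 60.13
  P: 0 + 1(60.13) = 60.13
Total out = 715.7 kmol/h; y_P = 60.13 / 715.7 = 0.08402.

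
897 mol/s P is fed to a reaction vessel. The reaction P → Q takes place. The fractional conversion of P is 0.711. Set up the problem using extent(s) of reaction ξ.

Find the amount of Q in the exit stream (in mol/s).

P reacted = 0.711 × 897 = 637.8 mol/s; ν_P = −1, so ξ = 637.8/1 = 637.8 mol/s.
Outlet amounts (n = n₀ + ν ξ):
  P: 897 − 1(637.8) = 259.2
  Q: 0 + 1(637.8) = 637.8

638 mol/s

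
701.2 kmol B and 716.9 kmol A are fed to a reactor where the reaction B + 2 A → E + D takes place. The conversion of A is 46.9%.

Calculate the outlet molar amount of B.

A reacted = 0.469 × 716.9 = 336.2 kmol; ν_A = −2, so ξ = 336.2/2 = 168.1 kmol.
Outlet amounts (n = n₀ + ν ξ):
  B: 701.2 − 1(168.1) = 533.1
  A: 716.9 − 2(168.1) = 380.7
  E: 0 + 1(168.1) = 168.1
  D: 0 + 1(168.1) = 168.1

533 kmol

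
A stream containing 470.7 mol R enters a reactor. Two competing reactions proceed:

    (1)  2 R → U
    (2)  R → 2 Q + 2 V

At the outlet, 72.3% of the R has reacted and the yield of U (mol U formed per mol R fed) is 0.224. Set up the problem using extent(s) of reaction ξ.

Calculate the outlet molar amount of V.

Yield of U: 1ξ₁ / 470.7 = 0.224 → ξ₁ = 105.4 mol.
Conversion of R: 2ξ₁ + 1ξ₂ = 0.723 × 470.7 = 340.3 → ξ₂ = 129.4 mol.
Outlet amounts (n = n₀ + Σ ν·ξ):
  R: 470.7 − 2(105.4) − 1(129.4) = 130.4
  U: 0 + 1(105.4) = 105.4
  Q: 0 + 2(129.4) = 258.9
  V: 0 + 2(129.4) = 258.9

259 mol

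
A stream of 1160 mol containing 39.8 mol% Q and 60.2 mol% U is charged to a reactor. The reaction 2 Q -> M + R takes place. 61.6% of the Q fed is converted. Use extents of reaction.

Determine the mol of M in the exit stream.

142 mol

Q reacted = 0.616 × 461.7 = 284.4 mol; ν_Q = −2, so ξ = 284.4/2 = 142.2 mol.
Outlet amounts (n = n₀ + ν ξ):
  Q: 461.7 − 2(142.2) = 177.3
  M: 0 + 1(142.2) = 142.2
  R: 0 + 1(142.2) = 142.2
  U: 698.3 (inert)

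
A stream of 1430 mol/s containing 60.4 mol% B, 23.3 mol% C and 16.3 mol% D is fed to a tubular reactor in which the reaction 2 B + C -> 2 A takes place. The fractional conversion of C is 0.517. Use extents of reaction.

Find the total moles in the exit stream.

1260 mol/s

C reacted = 0.517 × 333.2 = 172.3 mol/s; ν_C = −1, so ξ = 172.3/1 = 172.3 mol/s.
Outlet amounts (n = n₀ + ν ξ):
  B: 863.7 − 2(172.3) = 519.2
  C: 333.2 − 1(172.3) = 160.9
  A: 0 + 2(172.3) = 344.5
  D: 233.1 (inert)
Total out = 519.2 + 160.9 + 344.5 + 233.1 = 1258 mol/s.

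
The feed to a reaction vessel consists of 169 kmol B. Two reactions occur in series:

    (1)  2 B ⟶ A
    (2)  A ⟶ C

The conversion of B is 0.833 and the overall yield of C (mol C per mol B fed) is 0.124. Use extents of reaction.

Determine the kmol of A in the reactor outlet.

Conversion of B: B consumed = 2ξ₁ = 0.833 × 169 → ξ₁ = 70.39 kmol.
Yield of C: 1ξ₂ / 169 = 0.124 → ξ₂ = 20.96 kmol.
Outlet amounts (n = n₀ + Σ ν·ξ):
  B: 169 − 2(70.39) = 28.22
  A: 0 + 1(70.39) − 1(20.96) = 49.43
  C: 0 + 1(20.96) = 20.96

49.4 kmol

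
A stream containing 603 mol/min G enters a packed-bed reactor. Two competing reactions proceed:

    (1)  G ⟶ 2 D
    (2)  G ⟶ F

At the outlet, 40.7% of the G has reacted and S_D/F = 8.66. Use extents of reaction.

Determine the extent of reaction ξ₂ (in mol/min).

ξ₂ = 46 mol/min

Conversion of G: G consumed = 0.407 × 603 = 245.4 mol/min = 1ξ₁ + 1ξ₂.
Selectivity: 2ξ₁ / (1ξ₂) = 8.66 → ξ₁ = 4.33 ξ₂.
Substitute: (1·4.33 + 1) ξ₂ = 245.4 → ξ₂ = 46.05 mol/min, ξ₁ = 199.4 mol/min.
Outlet amounts (n = n₀ + Σ ν·ξ):
  G: 603 − 1(199.4) − 1(46.05) = 357.6
  D: 0 + 2(199.4) = 398.8
  F: 0 + 1(46.05) = 46.05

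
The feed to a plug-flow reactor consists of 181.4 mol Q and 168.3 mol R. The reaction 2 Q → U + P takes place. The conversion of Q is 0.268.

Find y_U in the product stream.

0.0695

Q reacted = 0.268 × 181.4 = 48.62 mol; ν_Q = −2, so ξ = 48.62/2 = 24.31 mol.
Outlet amounts (n = n₀ + ν ξ):
  Q: 181.4 − 2(24.31) = 132.8
  U: 0 + 1(24.31) = 24.31
  P: 0 + 1(24.31) = 24.31
  R: 168.3 (inert)
Total out = 349.7 mol; y_U = 24.31 / 349.7 = 0.06951.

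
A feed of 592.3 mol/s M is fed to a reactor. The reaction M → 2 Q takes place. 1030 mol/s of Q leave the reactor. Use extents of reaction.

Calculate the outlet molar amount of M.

For Q: n = n₀ + 2ξ → 1030 = 0 + 2ξ, giving ξ = 515 mol/s.
Outlet amounts (n = n₀ + ν ξ):
  M: 592.3 − 1(515) = 77.3
  Q: 0 + 2(515) = 1030

77.3 mol/s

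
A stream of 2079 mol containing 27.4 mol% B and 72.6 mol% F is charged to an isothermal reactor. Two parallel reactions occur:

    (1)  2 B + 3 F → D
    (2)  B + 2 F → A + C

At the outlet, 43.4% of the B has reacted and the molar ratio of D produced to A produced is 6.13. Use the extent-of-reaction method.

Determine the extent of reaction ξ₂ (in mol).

ξ₂ = 18.6 mol

Conversion of B: B consumed = 0.434 × 569.6 = 247.2 mol = 2ξ₁ + 1ξ₂.
Selectivity: 1ξ₁ / (1ξ₂) = 6.13 → ξ₁ = 6.13 ξ₂.
Substitute: (2·6.13 + 1) ξ₂ = 247.2 → ξ₂ = 18.64 mol, ξ₁ = 114.3 mol.
Outlet amounts (n = n₀ + Σ ν·ξ):
  B: 569.6 − 2(114.3) − 1(18.64) = 322.4
  F: 1509 − 3(114.3) − 2(18.64) = 1129
  D: 0 + 1(114.3) = 114.3
  A: 0 + 1(18.64) = 18.64
  C: 0 + 1(18.64) = 18.64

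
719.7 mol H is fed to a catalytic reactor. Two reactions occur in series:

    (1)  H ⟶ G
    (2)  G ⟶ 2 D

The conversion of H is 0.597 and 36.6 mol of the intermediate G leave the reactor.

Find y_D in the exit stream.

0.706

Conversion of H: H consumed = 1ξ₁ = 0.597 × 719.7 → ξ₁ = 429.7 mol.
G balance: n_G = 0 + 1ξ₁ − 1ξ₂ = 36.6 → ξ₂ = (1·429.7 − 36.6)/1 = 393.1 mol.
Outlet amounts (n = n₀ + Σ ν·ξ):
  H: 719.7 − 1(429.7) = 290
  G: 0 + 1(429.7) − 1(393.1) = 36.6
  D: 0 + 2(393.1) = 786.1
Total out = 1113 mol; y_D = 786.1 / 1113 = 0.7065.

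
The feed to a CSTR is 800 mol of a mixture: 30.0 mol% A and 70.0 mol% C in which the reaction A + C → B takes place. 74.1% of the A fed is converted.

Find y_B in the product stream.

0.286

A reacted = 0.741 × 240 = 177.8 mol; ν_A = −1, so ξ = 177.8/1 = 177.8 mol.
Outlet amounts (n = n₀ + ν ξ):
  A: 240 − 1(177.8) = 62.16
  C: 560 − 1(177.8) = 382.2
  B: 0 + 1(177.8) = 177.8
Total out = 622.2 mol; y_B = 177.8 / 622.2 = 0.2858.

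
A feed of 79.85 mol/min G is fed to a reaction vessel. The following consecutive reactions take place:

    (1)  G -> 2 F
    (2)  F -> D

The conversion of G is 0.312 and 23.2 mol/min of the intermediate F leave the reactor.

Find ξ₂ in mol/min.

ξ₂ = 26.6 mol/min

Conversion of G: G consumed = 1ξ₁ = 0.312 × 79.85 → ξ₁ = 24.91 mol/min.
F balance: n_F = 0 + 2ξ₁ − 1ξ₂ = 23.2 → ξ₂ = (2·24.91 − 23.2)/1 = 26.63 mol/min.
Outlet amounts (n = n₀ + Σ ν·ξ):
  G: 79.85 − 1(24.91) = 54.94
  F: 0 + 2(24.91) − 1(26.63) = 23.2
  D: 0 + 1(26.63) = 26.63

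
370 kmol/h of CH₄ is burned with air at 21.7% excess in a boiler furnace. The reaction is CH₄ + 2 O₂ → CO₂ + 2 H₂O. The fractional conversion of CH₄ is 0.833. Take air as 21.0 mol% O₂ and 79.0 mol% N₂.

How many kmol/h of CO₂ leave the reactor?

Stoichiometric O₂ = 2 × 370 = 740 kmol/h; O₂ fed = 740 × 1.217 = 900.6 kmol/h.
N₂ fed = 900.6 × 79/21 = 3388 kmol/h.
Fuel reacted = 0.833 × 370 → ξ = 308.2 kmol/h.
Outlet (n = n₀ + ν ξ):
  CH₄: 370 − 1(308.2) = 61.79
  O₂: 900.6 − 2(308.2) = 284.2
  N₂: 3388 (inert)
  CO₂: 0 + 1(308.2) = 308.2
  H₂O: 0 + 2(308.2) = 616.4

308 kmol/h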